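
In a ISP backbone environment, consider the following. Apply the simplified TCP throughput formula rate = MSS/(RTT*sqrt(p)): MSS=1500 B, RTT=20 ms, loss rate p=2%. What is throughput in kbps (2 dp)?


Given: MSS = 1500 bytes, RTT = 20 ms, loss = 2%
RTT in seconds = 20 / 1000 = 0.02
Loss rate = 2% = 0.02
sqrt(loss) = sqrt(0.02) = 0.141421356237
Throughput (bytes/s) = 1500 / (0.02 * 0.141421356237) = 530330.0859
Throughput (kbps) = 530330.0859 * 8 / 1000 = 4242.640687 -> 4242.64 kbps (2 dp)

4242.64


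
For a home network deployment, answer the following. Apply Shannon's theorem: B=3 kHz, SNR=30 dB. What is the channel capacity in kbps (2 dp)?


Given: B = 3 kHz, SNR = 30 dB
SNR linear = 10^(30/10) = 1000
1 + SNR = 1001
log2(1001) = 9.9672262588
C = 3 * 1000 * 9.9672262588 = 29901.6788 bps
C = 29.901679 kbps -> 29.90 kbps (2 dp)

29.90


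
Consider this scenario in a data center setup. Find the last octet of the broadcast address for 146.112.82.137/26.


Given: IP = 146.112.82.137, prefix = /26
Host bits = 32 - 26 = 6
Network last octet = 137 AND mask = 128
Host part size = 2^6 - 1 = 63
Broadcast last octet = 128 OR 63 = 191

191


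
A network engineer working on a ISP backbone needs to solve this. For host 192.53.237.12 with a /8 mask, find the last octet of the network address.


Given: IP = 192.53.237.12, prefix = /8
Subnet mask = 255.0.0.0
Last octet of IP: 12
Last octet of mask: 0
Network last octet = 12 AND 0 = 0

0


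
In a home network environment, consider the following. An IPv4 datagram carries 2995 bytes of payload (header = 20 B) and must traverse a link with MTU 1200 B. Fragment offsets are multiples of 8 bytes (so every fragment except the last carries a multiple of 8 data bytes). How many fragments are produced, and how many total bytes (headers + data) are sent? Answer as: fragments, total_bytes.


Max data per non-final fragment = floor((MTU - header)/8)*8 = floor((1200 - 20)/8)*8 = floor(1180/8)*8 = 1176 B
Final fragment needs no 8-byte alignment: it can carry up to MTU - header = 1180 B
Non-final fragments needed = ceil((payload - 1180) / 1176) = ceil(1815/1176) = ceil(1.5434) = 2
Number of fragments = 2 + 1 = 3
Fragment sizes (data): 2 * 1176 B + 643 B (last, 643 <= 1180 OK)
Total bytes sent = payload + n_frags * header = 2995 + 3*20 = 2995 + 60 = 3055 B

3, 3055


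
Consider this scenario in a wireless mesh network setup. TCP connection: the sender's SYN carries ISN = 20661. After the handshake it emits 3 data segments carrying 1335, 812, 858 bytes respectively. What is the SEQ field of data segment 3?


The SYN occupies sequence number ISN = 20661, so the first data byte is ISN + 1 = 20662.
SEQ of data segment i = (ISN + 1) + sum of payload sizes of segments 1..i-1.
Segment 1: SEQ = 20662, payload = 1335 bytes
Segment 2: SEQ = 21997, payload = 812 bytes
Segment 3: SEQ = 22809, payload = 858 bytes
SEQ of segment 3 = 20662 + 1335 + 812 = 22809

22809


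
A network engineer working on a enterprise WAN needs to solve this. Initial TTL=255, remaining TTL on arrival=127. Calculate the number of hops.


Given: initial TTL = 255, received TTL = 127
Hops = initial TTL - received TTL
Hops = 255 - 127 = 128

128


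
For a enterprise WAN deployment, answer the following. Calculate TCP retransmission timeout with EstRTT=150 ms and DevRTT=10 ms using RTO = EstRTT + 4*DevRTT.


Given: EstRTT = 150 ms, DevRTT = 10 ms
Timeout = EstRTT + 4 * DevRTT
4 * DevRTT = 4 * 10 = 40
Timeout = 150 + 40 = 190 ms

190


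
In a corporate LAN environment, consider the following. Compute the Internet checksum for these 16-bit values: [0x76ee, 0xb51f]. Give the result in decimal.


Given words: [0x76ee, 0xb51f]
Step 1: Sum all words
Raw sum = 30446 + 46367 = 76813
Step 2: Fold carry: (11277 + 1) = 11278
One's complement = ~11278 & 0xFFFF = 54257

54257


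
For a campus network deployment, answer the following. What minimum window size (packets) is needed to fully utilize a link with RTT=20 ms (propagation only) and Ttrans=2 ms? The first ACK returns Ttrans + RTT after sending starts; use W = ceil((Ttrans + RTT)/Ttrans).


Given: Ttrans = 2 ms, RTT = 20 ms (= 2 * Tprop, Tprop = 10 ms)
Time until first ACK returns = Ttrans + RTT = 2 + 20 = 22 ms
Need W * Ttrans >= Ttrans + RTT  ->  W >= (Ttrans + RTT) / Ttrans
(Ttrans + RTT) / Ttrans = 22 / 2 = 11
W_min = ceil(11) = 11

11


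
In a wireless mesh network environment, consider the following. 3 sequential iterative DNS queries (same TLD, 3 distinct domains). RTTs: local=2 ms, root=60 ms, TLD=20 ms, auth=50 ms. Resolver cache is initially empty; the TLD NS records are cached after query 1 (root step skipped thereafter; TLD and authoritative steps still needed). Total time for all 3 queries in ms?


Lookup 1 (cold cache): local + root + TLD + auth = 2 + 60 + 20 + 50 = 132 ms
Lookups 2..3 (TLD NS cached -> skip root; new domain -> still ask TLD and auth): local + TLD + auth = 2 + 20 + 50 = 72 ms each
Remaining 2 lookups: 2 * 72 = 144 ms
Total = 132 + 144 = 276 ms

276


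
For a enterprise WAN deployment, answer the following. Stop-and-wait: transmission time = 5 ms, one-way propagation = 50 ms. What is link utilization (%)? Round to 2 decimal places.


Given: Ttrans = 5 ms, Tprop = 50 ms
RTT = 2 * Tprop = 2 * 50 = 100 ms
U = Ttrans / (Ttrans + RTT)
U = 5 / (5 + 100)
U = 5 / 105 = 0.047619
U% = 4.76%

4.76


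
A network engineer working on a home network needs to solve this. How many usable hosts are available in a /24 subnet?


Given: subnet mask /24
Host bits = 32 - 24 = 8
Total addresses = 2^8 = 256
Usable hosts = 256 - 2 (network + broadcast) = 254

254


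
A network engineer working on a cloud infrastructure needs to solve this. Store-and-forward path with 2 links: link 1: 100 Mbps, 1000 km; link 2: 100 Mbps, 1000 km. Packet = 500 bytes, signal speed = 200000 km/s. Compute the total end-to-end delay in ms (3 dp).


Packet = 500 bytes = 4000 bits. Store-and-forward: sum (t_trans + t_prop) per link.
Link 1: t_trans = 4000/(100*10^6) s = 0.0400 ms; t_prop = 1000/200000 s = 5.0000 ms; subtotal = 5.0400 ms
Link 2: t_trans = 4000/(100*10^6) s = 0.0400 ms; t_prop = 1000/200000 s = 5.0000 ms; subtotal = 5.0400 ms
End-to-end = 5.0400 + 5.0400 = 10.0800 ms -> 10.080 ms (3 dp)

10.080


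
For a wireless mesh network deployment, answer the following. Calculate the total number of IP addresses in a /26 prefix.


Given: CIDR prefix /26
Host bits = 32 - 26 = 6
Total addresses = 2^6 = 64

64


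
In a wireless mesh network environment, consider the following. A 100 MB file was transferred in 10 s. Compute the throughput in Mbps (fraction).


Given: file = 100 MB, time = 10 s
File in Mb = 100 * 8 = 800 Mb
Throughput = 800 / 10 Mbps
Throughput = 80 Mbps

80


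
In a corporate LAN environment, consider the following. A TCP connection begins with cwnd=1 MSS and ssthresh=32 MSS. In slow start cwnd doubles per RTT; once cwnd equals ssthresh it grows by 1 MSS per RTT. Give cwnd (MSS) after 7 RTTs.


RTT 0: cwnd = 1 MSS (initial)
RTT 1: cwnd = 2 MSS (slow start, doubled)
RTT 2: cwnd = 4 MSS (slow start, doubled)
RTT 3: cwnd = 8 MSS (slow start, doubled)
RTT 4: cwnd = 16 MSS (slow start, doubled)
RTT 5: cwnd = 32 MSS (slow start, doubled)
RTT 6: cwnd = 33 MSS (congestion avoidance, +1)
RTT 7: cwnd = 34 MSS (congestion avoidance, +1)

34


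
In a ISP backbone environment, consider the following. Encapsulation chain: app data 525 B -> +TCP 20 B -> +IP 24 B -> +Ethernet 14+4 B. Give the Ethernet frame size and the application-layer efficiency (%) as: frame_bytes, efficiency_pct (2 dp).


TCP segment = 525 + 20 = 545 B
IP packet = 545 + 24 = 569 B
Ethernet frame = 569 + 14 + 4 = 587 B
Efficiency = app / frame = 525 / 587 = 0.894378 = 89.4378% -> 89.44% (2 dp)

587, 89.44


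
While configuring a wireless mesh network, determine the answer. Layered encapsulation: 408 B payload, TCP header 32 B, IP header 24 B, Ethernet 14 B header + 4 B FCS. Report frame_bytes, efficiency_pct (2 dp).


TCP segment = 408 + 32 = 440 B
IP packet = 440 + 24 = 464 B
Ethernet frame = 464 + 14 + 4 = 482 B
Efficiency = app / frame = 408 / 482 = 0.846473 = 84.6473% -> 84.65% (2 dp)

482, 84.65


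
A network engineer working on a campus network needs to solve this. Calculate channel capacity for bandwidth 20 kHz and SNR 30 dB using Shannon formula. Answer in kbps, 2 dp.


Given: B = 20 kHz, SNR = 30 dB
SNR linear = 10^(30/10) = 1000
1 + SNR = 1001
log2(1001) = 9.9672262588
C = 20 * 1000 * 9.9672262588 = 199344.5252 bps
C = 199.344525 kbps -> 199.34 kbps (2 dp)

199.34


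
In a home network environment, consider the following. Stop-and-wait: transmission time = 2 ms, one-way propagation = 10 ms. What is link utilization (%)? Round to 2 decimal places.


Given: Ttrans = 2 ms, Tprop = 10 ms
RTT = 2 * Tprop = 2 * 10 = 20 ms
U = Ttrans / (Ttrans + RTT)
U = 2 / (2 + 20)
U = 2 / 22 = 0.090909
U% = 9.09%

9.09


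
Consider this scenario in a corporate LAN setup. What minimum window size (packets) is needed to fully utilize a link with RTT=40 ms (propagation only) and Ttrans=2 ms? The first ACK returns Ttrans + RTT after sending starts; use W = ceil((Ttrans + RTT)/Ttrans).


Given: Ttrans = 2 ms, RTT = 40 ms (= 2 * Tprop, Tprop = 20 ms)
Time until first ACK returns = Ttrans + RTT = 2 + 40 = 42 ms
Need W * Ttrans >= Ttrans + RTT  ->  W >= (Ttrans + RTT) / Ttrans
(Ttrans + RTT) / Ttrans = 42 / 2 = 21
W_min = ceil(21) = 21

21


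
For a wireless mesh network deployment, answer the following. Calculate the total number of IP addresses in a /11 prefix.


Given: CIDR prefix /11
Host bits = 32 - 11 = 21
Total addresses = 2^21 = 2097152

2097152


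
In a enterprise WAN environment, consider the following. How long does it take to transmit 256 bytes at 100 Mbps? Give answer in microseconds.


Given: packet = 256 bytes, bandwidth = 100 Mbps
Packet in bits = 256 * 8 = 2048 bits
Bandwidth = 100 * 10^6 = 100000000 bps
Time = 2048 / 100000000 seconds
Time in us = 2048 * 10^6 / 100000000 = 20.48

20.48


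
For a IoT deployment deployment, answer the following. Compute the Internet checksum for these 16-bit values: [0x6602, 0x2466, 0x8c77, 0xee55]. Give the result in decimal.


Given words: [0x6602, 0x2466, 0x8c77, 0xee55]
Step 1: Sum all words
Raw sum = 26114 + 9318 + 35959 + 61013 = 132404
Step 2: Fold carry: (1332 + 2) = 1334
One's complement = ~1334 & 0xFFFF = 64201

64201


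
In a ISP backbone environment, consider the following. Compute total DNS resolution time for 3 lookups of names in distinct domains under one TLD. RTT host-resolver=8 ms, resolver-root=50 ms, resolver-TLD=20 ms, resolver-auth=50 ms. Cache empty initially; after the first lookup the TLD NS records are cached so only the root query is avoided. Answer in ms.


Lookup 1 (cold cache): local + root + TLD + auth = 8 + 50 + 20 + 50 = 128 ms
Lookups 2..3 (TLD NS cached -> skip root; new domain -> still ask TLD and auth): local + TLD + auth = 8 + 20 + 50 = 78 ms each
Remaining 2 lookups: 2 * 78 = 156 ms
Total = 128 + 156 = 284 ms

284


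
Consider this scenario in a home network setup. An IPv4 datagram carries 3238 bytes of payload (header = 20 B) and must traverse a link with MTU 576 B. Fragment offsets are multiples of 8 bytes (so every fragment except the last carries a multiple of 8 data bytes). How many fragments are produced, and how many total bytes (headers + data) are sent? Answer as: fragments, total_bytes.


Max data per non-final fragment = floor((MTU - header)/8)*8 = floor((576 - 20)/8)*8 = floor(556/8)*8 = 552 B
Final fragment needs no 8-byte alignment: it can carry up to MTU - header = 556 B
Non-final fragments needed = ceil((payload - 556) / 552) = ceil(2682/552) = ceil(4.8587) = 5
Number of fragments = 5 + 1 = 6
Fragment sizes (data): 5 * 552 B + 478 B (last, 478 <= 556 OK)
Total bytes sent = payload + n_frags * header = 3238 + 6*20 = 3238 + 120 = 3358 B

6, 3358


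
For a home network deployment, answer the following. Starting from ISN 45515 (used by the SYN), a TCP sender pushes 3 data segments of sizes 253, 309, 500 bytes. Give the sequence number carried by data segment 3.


The SYN occupies sequence number ISN = 45515, so the first data byte is ISN + 1 = 45516.
SEQ of data segment i = (ISN + 1) + sum of payload sizes of segments 1..i-1.
Segment 1: SEQ = 45516, payload = 253 bytes
Segment 2: SEQ = 45769, payload = 309 bytes
Segment 3: SEQ = 46078, payload = 500 bytes
SEQ of segment 3 = 45516 + 253 + 309 = 46078

46078


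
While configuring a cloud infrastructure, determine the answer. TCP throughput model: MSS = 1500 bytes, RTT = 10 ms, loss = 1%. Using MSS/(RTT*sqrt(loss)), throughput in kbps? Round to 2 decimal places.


Given: MSS = 1500 bytes, RTT = 10 ms, loss = 1%
RTT in seconds = 10 / 1000 = 0.01
Loss rate = 1% = 0.01
sqrt(loss) = sqrt(0.01) = 0.1
Throughput (bytes/s) = 1500 / (0.01 * 0.1) = 1500000.0000
Throughput (kbps) = 1500000.0000 * 8 / 1000 = 12000.000000 -> 12000.00 kbps (2 dp)

12000.00


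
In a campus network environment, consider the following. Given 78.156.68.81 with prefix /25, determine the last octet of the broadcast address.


Given: IP = 78.156.68.81, prefix = /25
Host bits = 32 - 25 = 7
Network last octet = 81 AND mask = 0
Host part size = 2^7 - 1 = 127
Broadcast last octet = 0 OR 127 = 127

127


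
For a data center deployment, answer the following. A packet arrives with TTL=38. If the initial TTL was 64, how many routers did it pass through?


Given: initial TTL = 64, received TTL = 38
Hops = initial TTL - received TTL
Hops = 64 - 38 = 26

26


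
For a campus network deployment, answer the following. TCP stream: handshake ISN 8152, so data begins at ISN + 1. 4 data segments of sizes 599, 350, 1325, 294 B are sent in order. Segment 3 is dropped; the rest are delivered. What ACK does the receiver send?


SYN uses sequence number 8152; first data byte = ISN + 1 = 8153.
Segment 1: SEQ = 8153, len = 599 B, covers [8153, 8751]
Segment 2: SEQ = 8752, len = 350 B, covers [8752, 9101]
Segment 3: SEQ = 9102, len = 1325 B, covers [9102, 10426] [LOST]
Segment 4: SEQ = 10427, len = 294 B, covers [10427, 10720]
In-order data received: bytes [8153, 9101] (segments 1..2).
Segment 3 missing -> gap begins at byte 9102; later segments buffered out of order.
Cumulative ACK = next expected in-order byte = 8153 + 599 + 350 = 9102

9102


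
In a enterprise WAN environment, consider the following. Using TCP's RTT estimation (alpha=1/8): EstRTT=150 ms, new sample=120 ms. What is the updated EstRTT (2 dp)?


Given: EstRTT = 150 ms, SampleRTT = 120 ms, alpha = 1/8
New EstRTT = (1 - alpha) * EstRTT + alpha * SampleRTT
(7/8) * 150 = 131.25
(1/8) * 120 = 15
New EstRTT = 131.25 + 15 = 146.25 ms -> 146.25 ms (2 dp)

146.25


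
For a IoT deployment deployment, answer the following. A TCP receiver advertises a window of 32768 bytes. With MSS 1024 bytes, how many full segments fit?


Given: RWND = 32768 bytes, MSS = 1024 bytes
Full segments = floor(RWND / MSS)
Full segments = floor(32768 / 1024)
Full segments = floor(32.0) = 32

32


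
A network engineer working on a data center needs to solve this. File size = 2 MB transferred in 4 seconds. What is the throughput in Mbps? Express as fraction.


Given: file = 2 MB, time = 4 s
File in Mb = 2 * 8 = 16 Mb
Throughput = 16 / 4 Mbps
Throughput = 4 Mbps

4


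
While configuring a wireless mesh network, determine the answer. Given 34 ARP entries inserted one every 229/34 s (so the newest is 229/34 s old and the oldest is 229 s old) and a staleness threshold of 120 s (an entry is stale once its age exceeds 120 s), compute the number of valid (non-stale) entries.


Ages are k * 229/34 s for k = 1..34 (spacing = 6.7353 s).
Entry k is valid iff k * 229/34 <= 120 iff k <= 34 * 120 / 229 = 17.8166
n_valid = floor(17.8166) = 17
(n_stale = 34 - 17 = 17)

17


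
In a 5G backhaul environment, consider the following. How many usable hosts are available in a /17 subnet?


Given: subnet mask /17
Host bits = 32 - 17 = 15
Total addresses = 2^15 = 32768
Usable hosts = 32768 - 2 (network + broadcast) = 32766

32766


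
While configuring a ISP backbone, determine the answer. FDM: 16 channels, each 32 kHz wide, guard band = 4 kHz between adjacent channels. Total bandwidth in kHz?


Given: 16 channels, 32 kHz each, guard = 4 kHz
Channel bandwidth = 16 * 32 = 512 kHz
Guard bands = 15 gaps * 4 kHz = 60 kHz
Total = 512 + 60 = 572 kHz

572


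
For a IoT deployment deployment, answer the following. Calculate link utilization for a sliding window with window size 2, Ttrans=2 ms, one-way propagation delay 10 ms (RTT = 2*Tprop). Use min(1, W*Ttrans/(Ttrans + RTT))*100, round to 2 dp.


Given: W = 2, Ttrans = 2 ms, RTT = 20 ms (= 2 * Tprop, Tprop = 10 ms)
Cycle time = Ttrans + RTT = 2 + 20 = 22 ms (first packet sent until its ACK returns)
W * Ttrans = 2 * 2 = 4 ms of sending per cycle
W * Ttrans / (Ttrans + RTT) = 4 / 22 = 0.181818
U = min(1, 0.181818) = 0.181818
U% = 18.18%

18.18


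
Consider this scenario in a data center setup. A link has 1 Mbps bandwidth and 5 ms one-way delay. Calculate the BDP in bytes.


Given: bandwidth = 1 Mbps, delay = 5 ms
BDP in bits = 1 * 10^6 * 5 / 1000
BDP in bits = 5000
BDP in bytes = 5000 / 8 = 625

625


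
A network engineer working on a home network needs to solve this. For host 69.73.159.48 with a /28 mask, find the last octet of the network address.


Given: IP = 69.73.159.48, prefix = /28
Subnet mask = 255.255.255.240
Last octet of IP: 48
Last octet of mask: 240
Network last octet = 48 AND 240 = 48

48


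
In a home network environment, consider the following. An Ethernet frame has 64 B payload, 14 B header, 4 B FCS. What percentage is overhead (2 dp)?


Given: payload = 64 B, header = 14 B, trailer = 4 B
Overhead bytes = header + trailer = 14 + 4 = 18
Total frame = payload + overhead = 64 + 18 = 82
Overhead % = 18 / 82 * 100 = 21.9512% -> 21.95% (2 dp)

21.95


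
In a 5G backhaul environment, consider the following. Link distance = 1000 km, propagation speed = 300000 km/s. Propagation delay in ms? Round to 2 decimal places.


Given: distance = 1000 km, speed = 300000 km/s
Delay = distance / speed = 1000 / 300000 seconds
Delay in ms = 1000 * 1000 / 300000
Delay = 3.3333 ms
Rounded to 2 dp = 3.33 ms

3.33


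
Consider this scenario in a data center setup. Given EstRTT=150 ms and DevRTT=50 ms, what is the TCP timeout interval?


Given: EstRTT = 150 ms, DevRTT = 50 ms
Timeout = EstRTT + 4 * DevRTT
4 * DevRTT = 4 * 50 = 200
Timeout = 150 + 200 = 350 ms

350


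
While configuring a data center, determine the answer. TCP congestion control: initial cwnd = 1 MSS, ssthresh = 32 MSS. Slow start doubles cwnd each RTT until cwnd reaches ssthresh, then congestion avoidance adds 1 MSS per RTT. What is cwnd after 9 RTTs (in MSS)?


RTT 0: cwnd = 1 MSS (initial)
RTT 1: cwnd = 2 MSS (slow start, doubled)
RTT 2: cwnd = 4 MSS (slow start, doubled)
RTT 3: cwnd = 8 MSS (slow start, doubled)
RTT 4: cwnd = 16 MSS (slow start, doubled)
RTT 5: cwnd = 32 MSS (slow start, doubled)
RTT 6: cwnd = 33 MSS (congestion avoidance, +1)
RTT 7: cwnd = 34 MSS (congestion avoidance, +1)
RTT 8: cwnd = 35 MSS (congestion avoidance, +1)
RTT 9: cwnd = 36 MSS (congestion avoidance, +1)

36


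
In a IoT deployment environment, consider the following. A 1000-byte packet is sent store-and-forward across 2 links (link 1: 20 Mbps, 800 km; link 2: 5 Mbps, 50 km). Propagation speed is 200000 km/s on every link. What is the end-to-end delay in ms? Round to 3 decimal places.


Packet = 1000 bytes = 8000 bits. Store-and-forward: sum (t_trans + t_prop) per link.
Link 1: t_trans = 8000/(20*10^6) s = 0.4000 ms; t_prop = 800/200000 s = 4.0000 ms; subtotal = 4.4000 ms
Link 2: t_trans = 8000/(5*10^6) s = 1.6000 ms; t_prop = 50/200000 s = 0.2500 ms; subtotal = 1.8500 ms
End-to-end = 4.4000 + 1.8500 = 6.2500 ms -> 6.250 ms (3 dp)

6.250


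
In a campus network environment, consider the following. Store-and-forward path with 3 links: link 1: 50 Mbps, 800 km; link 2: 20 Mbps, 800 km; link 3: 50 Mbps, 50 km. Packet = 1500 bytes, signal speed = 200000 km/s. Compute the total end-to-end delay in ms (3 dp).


Packet = 1500 bytes = 12000 bits. Store-and-forward: sum (t_trans + t_prop) per link.
Link 1: t_trans = 12000/(50*10^6) s = 0.2400 ms; t_prop = 800/200000 s = 4.0000 ms; subtotal = 4.2400 ms
Link 2: t_trans = 12000/(20*10^6) s = 0.6000 ms; t_prop = 800/200000 s = 4.0000 ms; subtotal = 4.6000 ms
Link 3: t_trans = 12000/(50*10^6) s = 0.2400 ms; t_prop = 50/200000 s = 0.2500 ms; subtotal = 0.4900 ms
End-to-end = 4.2400 + 4.6000 + 0.4900 = 9.3300 ms -> 9.330 ms (3 dp)

9.330


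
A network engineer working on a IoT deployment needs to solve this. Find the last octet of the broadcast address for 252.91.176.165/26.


Given: IP = 252.91.176.165, prefix = /26
Host bits = 32 - 26 = 6
Network last octet = 165 AND mask = 128
Host part size = 2^6 - 1 = 63
Broadcast last octet = 128 OR 63 = 191

191


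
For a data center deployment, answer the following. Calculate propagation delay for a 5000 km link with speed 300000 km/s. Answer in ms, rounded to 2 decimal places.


Given: distance = 5000 km, speed = 300000 km/s
Delay = distance / speed = 5000 / 300000 seconds
Delay in ms = 5000 * 1000 / 300000
Delay = 16.6667 ms
Rounded to 2 dp = 16.67 ms

16.67


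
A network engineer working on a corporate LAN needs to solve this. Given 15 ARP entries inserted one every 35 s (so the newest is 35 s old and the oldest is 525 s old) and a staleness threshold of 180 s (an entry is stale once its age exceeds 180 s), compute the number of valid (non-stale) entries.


Ages are k * 525/15 s for k = 1..15 (spacing = 35.0000 s).
Entry k is valid iff k * 525/15 <= 180 iff k <= 15 * 180 / 525 = 5.1429
n_valid = floor(5.1429) = 5
(n_stale = 15 - 5 = 10)

5


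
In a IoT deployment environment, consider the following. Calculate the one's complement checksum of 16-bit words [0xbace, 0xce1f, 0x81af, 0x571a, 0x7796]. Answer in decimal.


Given words: [0xbace, 0xce1f, 0x81af, 0x571a, 0x7796]
Step 1: Sum all words
Raw sum = 47822 + 52767 + 33199 + 22298 + 30614 = 186700
Step 2: Fold carry: (55628 + 2) = 55630
One's complement = ~55630 & 0xFFFF = 9905

9905


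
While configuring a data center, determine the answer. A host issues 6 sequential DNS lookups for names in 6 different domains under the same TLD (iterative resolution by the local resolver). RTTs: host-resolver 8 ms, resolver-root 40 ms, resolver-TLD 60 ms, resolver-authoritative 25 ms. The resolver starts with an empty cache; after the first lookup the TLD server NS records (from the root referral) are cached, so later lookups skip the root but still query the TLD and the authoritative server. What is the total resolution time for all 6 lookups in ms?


Lookup 1 (cold cache): local + root + TLD + auth = 8 + 40 + 60 + 25 = 133 ms
Lookups 2..6 (TLD NS cached -> skip root; new domain -> still ask TLD and auth): local + TLD + auth = 8 + 60 + 25 = 93 ms each
Remaining 5 lookups: 5 * 93 = 465 ms
Total = 133 + 465 = 598 ms

598


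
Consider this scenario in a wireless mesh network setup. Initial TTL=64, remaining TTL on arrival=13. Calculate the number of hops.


Given: initial TTL = 64, received TTL = 13
Hops = initial TTL - received TTL
Hops = 64 - 13 = 51

51


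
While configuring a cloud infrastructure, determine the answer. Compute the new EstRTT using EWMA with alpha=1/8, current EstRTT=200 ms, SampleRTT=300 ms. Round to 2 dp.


Given: EstRTT = 200 ms, SampleRTT = 300 ms, alpha = 1/8
New EstRTT = (1 - alpha) * EstRTT + alpha * SampleRTT
(7/8) * 200 = 175
(1/8) * 300 = 37.5
New EstRTT = 175 + 37.5 = 212.5 ms -> 212.50 ms (2 dp)

212.50


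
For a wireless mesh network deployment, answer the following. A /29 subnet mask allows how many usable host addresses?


Given: subnet mask /29
Host bits = 32 - 29 = 3
Total addresses = 2^3 = 8
Usable hosts = 8 - 2 (network + broadcast) = 6

6


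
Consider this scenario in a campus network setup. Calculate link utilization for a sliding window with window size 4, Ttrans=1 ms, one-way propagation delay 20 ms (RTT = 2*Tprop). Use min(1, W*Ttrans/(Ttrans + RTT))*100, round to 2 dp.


Given: W = 4, Ttrans = 1 ms, RTT = 40 ms (= 2 * Tprop, Tprop = 20 ms)
Cycle time = Ttrans + RTT = 1 + 40 = 41 ms (first packet sent until its ACK returns)
W * Ttrans = 4 * 1 = 4 ms of sending per cycle
W * Ttrans / (Ttrans + RTT) = 4 / 41 = 0.097561
U = min(1, 0.097561) = 0.097561
U% = 9.76%

9.76


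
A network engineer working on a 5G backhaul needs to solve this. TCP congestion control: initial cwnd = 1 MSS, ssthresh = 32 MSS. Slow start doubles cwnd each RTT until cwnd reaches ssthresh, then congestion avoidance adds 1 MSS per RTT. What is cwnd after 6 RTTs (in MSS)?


RTT 0: cwnd = 1 MSS (initial)
RTT 1: cwnd = 2 MSS (slow start, doubled)
RTT 2: cwnd = 4 MSS (slow start, doubled)
RTT 3: cwnd = 8 MSS (slow start, doubled)
RTT 4: cwnd = 16 MSS (slow start, doubled)
RTT 5: cwnd = 32 MSS (slow start, doubled)
RTT 6: cwnd = 33 MSS (congestion avoidance, +1)

33


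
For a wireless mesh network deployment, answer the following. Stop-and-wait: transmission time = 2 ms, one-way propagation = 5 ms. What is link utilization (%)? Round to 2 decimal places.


Given: Ttrans = 2 ms, Tprop = 5 ms
RTT = 2 * Tprop = 2 * 5 = 10 ms
U = Ttrans / (Ttrans + RTT)
U = 2 / (2 + 10)
U = 2 / 12 = 0.166667
U% = 16.67%

16.67


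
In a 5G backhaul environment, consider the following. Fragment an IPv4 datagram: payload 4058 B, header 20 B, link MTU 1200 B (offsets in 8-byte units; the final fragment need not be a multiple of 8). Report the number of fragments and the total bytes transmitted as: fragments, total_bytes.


Max data per non-final fragment = floor((MTU - header)/8)*8 = floor((1200 - 20)/8)*8 = floor(1180/8)*8 = 1176 B
Final fragment needs no 8-byte alignment: it can carry up to MTU - header = 1180 B
Non-final fragments needed = ceil((payload - 1180) / 1176) = ceil(2878/1176) = ceil(2.4473) = 3
Number of fragments = 3 + 1 = 4
Fragment sizes (data): 3 * 1176 B + 530 B (last, 530 <= 1180 OK)
Total bytes sent = payload + n_frags * header = 4058 + 4*20 = 4058 + 80 = 4138 B

4, 4138


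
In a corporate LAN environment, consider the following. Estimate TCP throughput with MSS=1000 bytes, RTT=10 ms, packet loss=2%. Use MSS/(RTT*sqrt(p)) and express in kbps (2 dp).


Given: MSS = 1000 bytes, RTT = 10 ms, loss = 2%
RTT in seconds = 10 / 1000 = 0.01
Loss rate = 2% = 0.02
sqrt(loss) = sqrt(0.02) = 0.141421356237
Throughput (bytes/s) = 1000 / (0.01 * 0.141421356237) = 707106.7812
Throughput (kbps) = 707106.7812 * 8 / 1000 = 5656.854249 -> 5656.85 kbps (2 dp)

5656.85


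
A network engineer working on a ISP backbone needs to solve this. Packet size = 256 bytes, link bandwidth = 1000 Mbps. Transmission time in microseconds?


Given: packet = 256 bytes, bandwidth = 1000 Mbps
Packet in bits = 256 * 8 = 2048 bits
Bandwidth = 1000 * 10^6 = 1000000000 bps
Time = 2048 / 1000000000 seconds
Time in us = 2048 * 10^6 / 1000000000 = 2.048

2.048


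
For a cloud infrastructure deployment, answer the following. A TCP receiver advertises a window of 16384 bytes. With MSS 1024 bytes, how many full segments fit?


Given: RWND = 16384 bytes, MSS = 1024 bytes
Full segments = floor(RWND / MSS)
Full segments = floor(16384 / 1024)
Full segments = floor(16.0) = 16

16


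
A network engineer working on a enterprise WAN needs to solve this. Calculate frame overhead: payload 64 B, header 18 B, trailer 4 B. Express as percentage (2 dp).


Given: payload = 64 B, header = 18 B, trailer = 4 B
Overhead bytes = header + trailer = 18 + 4 = 22
Total frame = payload + overhead = 64 + 22 = 86
Overhead % = 22 / 86 * 100 = 25.5814% -> 25.58% (2 dp)

25.58


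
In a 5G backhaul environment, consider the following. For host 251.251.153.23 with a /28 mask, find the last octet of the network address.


Given: IP = 251.251.153.23, prefix = /28
Subnet mask = 255.255.255.240
Last octet of IP: 23
Last octet of mask: 240
Network last octet = 23 AND 240 = 16

16


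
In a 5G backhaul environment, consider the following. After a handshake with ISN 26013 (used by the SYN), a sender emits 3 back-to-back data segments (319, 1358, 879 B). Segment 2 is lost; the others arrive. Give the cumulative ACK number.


SYN uses sequence number 26013; first data byte = ISN + 1 = 26014.
Segment 1: SEQ = 26014, len = 319 B, covers [26014, 26332]
Segment 2: SEQ = 26333, len = 1358 B, covers [26333, 27690] [LOST]
Segment 3: SEQ = 27691, len = 879 B, covers [27691, 28569]
In-order data received: bytes [26014, 26332] (segments 1..1).
Segment 2 missing -> gap begins at byte 26333; later segments buffered out of order.
Cumulative ACK = next expected in-order byte = 26014 + 319 = 26333

26333


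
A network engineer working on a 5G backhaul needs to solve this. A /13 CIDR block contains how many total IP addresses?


Given: CIDR prefix /13
Host bits = 32 - 13 = 19
Total addresses = 2^19 = 524288

524288


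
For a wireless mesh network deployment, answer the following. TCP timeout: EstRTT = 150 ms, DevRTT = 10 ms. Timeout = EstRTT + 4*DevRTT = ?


Given: EstRTT = 150 ms, DevRTT = 10 ms
Timeout = EstRTT + 4 * DevRTT
4 * DevRTT = 4 * 10 = 40
Timeout = 150 + 40 = 190 ms

190


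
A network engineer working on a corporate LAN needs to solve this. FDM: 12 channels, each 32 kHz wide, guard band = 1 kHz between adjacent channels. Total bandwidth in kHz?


Given: 12 channels, 32 kHz each, guard = 1 kHz
Channel bandwidth = 12 * 32 = 384 kHz
Guard bands = 11 gaps * 1 kHz = 11 kHz
Total = 384 + 11 = 395 kHz

395


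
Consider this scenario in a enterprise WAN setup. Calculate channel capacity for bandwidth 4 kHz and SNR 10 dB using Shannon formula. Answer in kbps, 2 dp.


Given: B = 4 kHz, SNR = 10 dB
SNR linear = 10^(10/10) = 10
1 + SNR = 11
log2(11) = 3.4594316186
C = 4 * 1000 * 3.4594316186 = 13837.7265 bps
C = 13.837726 kbps -> 13.84 kbps (2 dp)

13.84


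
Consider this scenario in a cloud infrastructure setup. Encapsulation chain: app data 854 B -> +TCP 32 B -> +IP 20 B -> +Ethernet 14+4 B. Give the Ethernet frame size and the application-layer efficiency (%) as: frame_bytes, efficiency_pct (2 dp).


TCP segment = 854 + 32 = 886 B
IP packet = 886 + 20 = 906 B
Ethernet frame = 906 + 14 + 4 = 924 B
Efficiency = app / frame = 854 / 924 = 0.924242 = 92.4242% -> 92.42% (2 dp)

924, 92.42


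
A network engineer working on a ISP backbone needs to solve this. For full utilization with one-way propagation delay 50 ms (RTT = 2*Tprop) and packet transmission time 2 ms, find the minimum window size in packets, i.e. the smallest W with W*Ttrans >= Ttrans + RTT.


Given: Ttrans = 2 ms, RTT = 100 ms (= 2 * Tprop, Tprop = 50 ms)
Time until first ACK returns = Ttrans + RTT = 2 + 100 = 102 ms
Need W * Ttrans >= Ttrans + RTT  ->  W >= (Ttrans + RTT) / Ttrans
(Ttrans + RTT) / Ttrans = 102 / 2 = 51
W_min = ceil(51) = 51

51


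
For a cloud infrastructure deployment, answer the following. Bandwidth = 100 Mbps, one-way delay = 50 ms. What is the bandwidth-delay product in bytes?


Given: bandwidth = 100 Mbps, delay = 50 ms
BDP in bits = 100 * 10^6 * 50 / 1000
BDP in bits = 5000000
BDP in bytes = 5000000 / 8 = 625000

625000


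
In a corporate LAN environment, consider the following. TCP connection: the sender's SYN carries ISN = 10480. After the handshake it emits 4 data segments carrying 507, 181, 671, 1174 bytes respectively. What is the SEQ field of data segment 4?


The SYN occupies sequence number ISN = 10480, so the first data byte is ISN + 1 = 10481.
SEQ of data segment i = (ISN + 1) + sum of payload sizes of segments 1..i-1.
Segment 1: SEQ = 10481, payload = 507 bytes
Segment 2: SEQ = 10988, payload = 181 bytes
Segment 3: SEQ = 11169, payload = 671 bytes
Segment 4: SEQ = 11840, payload = 1174 bytes
SEQ of segment 4 = 10481 + 507 + 181 + 671 = 11840

11840


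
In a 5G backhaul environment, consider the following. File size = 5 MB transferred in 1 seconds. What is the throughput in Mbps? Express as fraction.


Given: file = 5 MB, time = 1 s
File in Mb = 5 * 8 = 40 Mb
Throughput = 40 / 1 Mbps
Throughput = 40 Mbps

40


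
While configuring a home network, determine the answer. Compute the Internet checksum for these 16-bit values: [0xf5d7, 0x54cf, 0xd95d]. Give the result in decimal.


Given words: [0xf5d7, 0x54cf, 0xd95d]
Step 1: Sum all words
Raw sum = 62935 + 21711 + 55645 = 140291
Step 2: Fold carry: (9219 + 2) = 9221
One's complement = ~9221 & 0xFFFF = 56314

56314


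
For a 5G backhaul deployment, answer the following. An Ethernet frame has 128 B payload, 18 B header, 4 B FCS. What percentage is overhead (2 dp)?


Given: payload = 128 B, header = 18 B, trailer = 4 B
Overhead bytes = header + trailer = 18 + 4 = 22
Total frame = payload + overhead = 128 + 22 = 150
Overhead % = 22 / 150 * 100 = 14.6667% -> 14.67% (2 dp)

14.67


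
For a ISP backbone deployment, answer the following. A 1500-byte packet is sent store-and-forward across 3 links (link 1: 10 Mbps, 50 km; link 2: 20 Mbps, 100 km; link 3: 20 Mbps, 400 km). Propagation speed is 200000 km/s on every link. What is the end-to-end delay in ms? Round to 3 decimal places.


Packet = 1500 bytes = 12000 bits. Store-and-forward: sum (t_trans + t_prop) per link.
Link 1: t_trans = 12000/(10*10^6) s = 1.2000 ms; t_prop = 50/200000 s = 0.2500 ms; subtotal = 1.4500 ms
Link 2: t_trans = 12000/(20*10^6) s = 0.6000 ms; t_prop = 100/200000 s = 0.5000 ms; subtotal = 1.1000 ms
Link 3: t_trans = 12000/(20*10^6) s = 0.6000 ms; t_prop = 400/200000 s = 2.0000 ms; subtotal = 2.6000 ms
End-to-end = 1.4500 + 1.1000 + 2.6000 = 5.1500 ms -> 5.150 ms (3 dp)

5.150


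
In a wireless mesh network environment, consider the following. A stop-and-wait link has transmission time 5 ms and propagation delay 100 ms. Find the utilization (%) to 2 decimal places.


Given: Ttrans = 5 ms, Tprop = 100 ms
RTT = 2 * Tprop = 2 * 100 = 200 ms
U = Ttrans / (Ttrans + RTT)
U = 5 / (5 + 200)
U = 5 / 205 = 0.02439
U% = 2.44%

2.44


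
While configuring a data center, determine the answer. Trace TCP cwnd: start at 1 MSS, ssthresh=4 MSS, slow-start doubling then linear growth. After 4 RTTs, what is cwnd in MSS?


RTT 0: cwnd = 1 MSS (initial)
RTT 1: cwnd = 2 MSS (slow start, doubled)
RTT 2: cwnd = 4 MSS (slow start, doubled)
RTT 3: cwnd = 5 MSS (congestion avoidance, +1)
RTT 4: cwnd = 6 MSS (congestion avoidance, +1)

6


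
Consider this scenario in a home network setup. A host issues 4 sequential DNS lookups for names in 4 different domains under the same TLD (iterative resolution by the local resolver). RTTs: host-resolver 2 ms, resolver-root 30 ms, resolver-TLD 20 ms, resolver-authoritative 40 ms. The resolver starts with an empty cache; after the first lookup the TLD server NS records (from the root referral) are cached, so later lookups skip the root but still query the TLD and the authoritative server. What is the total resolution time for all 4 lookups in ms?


Lookup 1 (cold cache): local + root + TLD + auth = 2 + 30 + 20 + 40 = 92 ms
Lookups 2..4 (TLD NS cached -> skip root; new domain -> still ask TLD and auth): local + TLD + auth = 2 + 20 + 40 = 62 ms each
Remaining 3 lookups: 3 * 62 = 186 ms
Total = 92 + 186 = 278 ms

278


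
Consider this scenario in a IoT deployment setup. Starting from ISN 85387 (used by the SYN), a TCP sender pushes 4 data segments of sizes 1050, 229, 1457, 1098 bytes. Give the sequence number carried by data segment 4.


The SYN occupies sequence number ISN = 85387, so the first data byte is ISN + 1 = 85388.
SEQ of data segment i = (ISN + 1) + sum of payload sizes of segments 1..i-1.
Segment 1: SEQ = 85388, payload = 1050 bytes
Segment 2: SEQ = 86438, payload = 229 bytes
Segment 3: SEQ = 86667, payload = 1457 bytes
Segment 4: SEQ = 88124, payload = 1098 bytes
SEQ of segment 4 = 85388 + 1050 + 229 + 1457 = 88124

88124


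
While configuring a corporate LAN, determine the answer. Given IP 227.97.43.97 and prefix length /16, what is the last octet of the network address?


Given: IP = 227.97.43.97, prefix = /16
Subnet mask = 255.255.0.0
Last octet of IP: 97
Last octet of mask: 0
Network last octet = 97 AND 0 = 0

0


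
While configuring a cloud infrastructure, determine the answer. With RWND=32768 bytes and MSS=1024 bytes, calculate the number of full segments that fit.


Given: RWND = 32768 bytes, MSS = 1024 bytes
Full segments = floor(RWND / MSS)
Full segments = floor(32768 / 1024)
Full segments = floor(32.0) = 32

32


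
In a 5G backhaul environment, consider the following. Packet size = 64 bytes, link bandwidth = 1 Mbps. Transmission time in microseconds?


Given: packet = 64 bytes, bandwidth = 1 Mbps
Packet in bits = 64 * 8 = 512 bits
Bandwidth = 1 * 10^6 = 1000000 bps
Time = 512 / 1000000 seconds
Time in us = 512 * 10^6 / 1000000 = 512

512


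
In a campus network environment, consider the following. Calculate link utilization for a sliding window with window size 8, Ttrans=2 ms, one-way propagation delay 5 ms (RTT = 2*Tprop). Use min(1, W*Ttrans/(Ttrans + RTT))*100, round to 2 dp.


Given: W = 8, Ttrans = 2 ms, RTT = 10 ms (= 2 * Tprop, Tprop = 5 ms)
Cycle time = Ttrans + RTT = 2 + 10 = 12 ms (first packet sent until its ACK returns)
W * Ttrans = 8 * 2 = 16 ms of sending per cycle
W * Ttrans / (Ttrans + RTT) = 16 / 12 = 1.333333
U = min(1, 1.333333) = 1.000000
U% = 100.00%

100.00


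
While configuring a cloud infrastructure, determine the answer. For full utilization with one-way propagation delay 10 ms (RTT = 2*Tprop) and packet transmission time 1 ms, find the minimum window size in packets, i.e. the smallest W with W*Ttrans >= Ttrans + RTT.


Given: Ttrans = 1 ms, RTT = 20 ms (= 2 * Tprop, Tprop = 10 ms)
Time until first ACK returns = Ttrans + RTT = 1 + 20 = 21 ms
Need W * Ttrans >= Ttrans + RTT  ->  W >= (Ttrans + RTT) / Ttrans
(Ttrans + RTT) / Ttrans = 21 / 1 = 21
W_min = ceil(21) = 21

21


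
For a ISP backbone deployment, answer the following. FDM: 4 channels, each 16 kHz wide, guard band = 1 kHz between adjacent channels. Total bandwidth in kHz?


Given: 4 channels, 16 kHz each, guard = 1 kHz
Channel bandwidth = 4 * 16 = 64 kHz
Guard bands = 3 gaps * 1 kHz = 3 kHz
Total = 64 + 3 = 67 kHz

67


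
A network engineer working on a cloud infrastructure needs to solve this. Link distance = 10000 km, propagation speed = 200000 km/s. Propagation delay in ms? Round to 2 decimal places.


Given: distance = 10000 km, speed = 200000 km/s
Delay = distance / speed = 10000 / 200000 seconds
Delay in ms = 10000 * 1000 / 200000
Delay = 50.0000 ms
Rounded to 2 dp = 50.00 ms

50.00


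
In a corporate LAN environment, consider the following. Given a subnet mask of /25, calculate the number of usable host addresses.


Given: subnet mask /25
Host bits = 32 - 25 = 7
Total addresses = 2^7 = 128
Usable hosts = 128 - 2 (network + broadcast) = 126

126


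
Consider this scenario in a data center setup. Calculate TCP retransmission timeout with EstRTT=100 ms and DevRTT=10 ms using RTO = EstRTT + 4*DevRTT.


Given: EstRTT = 100 ms, DevRTT = 10 ms
Timeout = EstRTT + 4 * DevRTT
4 * DevRTT = 4 * 10 = 40
Timeout = 100 + 40 = 140 ms

140


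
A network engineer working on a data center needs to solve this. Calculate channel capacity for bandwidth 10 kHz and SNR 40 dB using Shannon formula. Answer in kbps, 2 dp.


Given: B = 10 kHz, SNR = 40 dB
SNR linear = 10^(40/10) = 10000
1 + SNR = 10001
log2(10001) = 13.2878566418
C = 10 * 1000 * 13.2878566418 = 132878.5664 bps
C = 132.878566 kbps -> 132.88 kbps (2 dp)

132.88


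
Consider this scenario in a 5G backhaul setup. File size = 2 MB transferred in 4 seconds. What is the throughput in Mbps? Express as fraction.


Given: file = 2 MB, time = 4 s
File in Mb = 2 * 8 = 16 Mb
Throughput = 16 / 4 Mbps
Throughput = 4 Mbps

4


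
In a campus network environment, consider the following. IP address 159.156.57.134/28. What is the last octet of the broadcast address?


Given: IP = 159.156.57.134, prefix = /28
Host bits = 32 - 28 = 4
Network last octet = 134 AND mask = 128
Host part size = 2^4 - 1 = 15
Broadcast last octet = 128 OR 15 = 143

143
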